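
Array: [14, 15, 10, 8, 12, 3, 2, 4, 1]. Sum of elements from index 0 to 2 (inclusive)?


Prefix sums: [0, 14, 29, 39, 47, 59, 62, 64, 68, 69]
Sum[0..2] = prefix[3] - prefix[0] = 39 - 0 = 39


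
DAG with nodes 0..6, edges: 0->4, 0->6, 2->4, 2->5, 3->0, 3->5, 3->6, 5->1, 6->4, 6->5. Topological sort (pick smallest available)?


Kahn's algorithm, process smallest node first
Order: [2, 3, 0, 6, 4, 5, 1]


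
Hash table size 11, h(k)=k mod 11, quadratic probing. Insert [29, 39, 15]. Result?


Insertions: 29->slot 7; 39->slot 6; 15->slot 4
Table: [None, None, None, None, 15, None, 39, 29, None, None, None]


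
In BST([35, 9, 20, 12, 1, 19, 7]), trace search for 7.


BST root = 35
Search for 7: compare at each node
Path: [35, 9, 1, 7]


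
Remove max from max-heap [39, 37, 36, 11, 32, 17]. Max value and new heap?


Max = 39
Replace root with last, heapify down
Resulting heap: [37, 32, 36, 11, 17]


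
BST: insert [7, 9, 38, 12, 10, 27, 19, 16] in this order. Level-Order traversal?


Root = 7; build tree by BST insertion.
Level-Order traversal: [7, 9, 38, 12, 10, 27, 19, 16]


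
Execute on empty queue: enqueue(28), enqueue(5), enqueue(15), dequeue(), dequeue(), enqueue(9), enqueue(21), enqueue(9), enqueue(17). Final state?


enqueue(28) -> [28]
enqueue(5) -> [28, 5]
enqueue(15) -> [28, 5, 15]
dequeue() returns 28 -> [5, 15]
dequeue() returns 5 -> [15]
enqueue(9) -> [15, 9]
enqueue(21) -> [15, 9, 21]
enqueue(9) -> [15, 9, 21, 9]
enqueue(17) -> [15, 9, 21, 9, 17]
Final queue (front to back): [15, 9, 21, 9, 17]


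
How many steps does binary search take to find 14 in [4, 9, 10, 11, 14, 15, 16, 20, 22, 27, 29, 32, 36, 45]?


Search for 14:
[0,13] mid=6 arr[6]=16
[0,5] mid=2 arr[2]=10
[3,5] mid=4 arr[4]=14
Total: 3 comparisons


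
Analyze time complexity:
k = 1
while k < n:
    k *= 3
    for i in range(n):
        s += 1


Per nesting level: O(log n) * O(n) = O(n log n)
Complexity: O(n log n)


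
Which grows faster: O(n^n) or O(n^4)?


quartic grows slower than n^n
O(n^4) is asymptotically smaller; O(n^n) grows faster


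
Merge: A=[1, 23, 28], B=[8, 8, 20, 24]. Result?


Compare heads, take smaller each step.
Merged: [1, 8, 8, 20, 23, 24, 28]


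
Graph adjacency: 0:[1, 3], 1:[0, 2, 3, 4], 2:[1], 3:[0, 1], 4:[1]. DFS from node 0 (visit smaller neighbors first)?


DFS stack-based: start with [0]
Visit order: [0, 1, 2, 3, 4]


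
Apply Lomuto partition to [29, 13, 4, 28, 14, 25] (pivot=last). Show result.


Elements <= 25 go left of pivot.
Result: [13, 4, 14, 25, 29, 28], pivot at index 3


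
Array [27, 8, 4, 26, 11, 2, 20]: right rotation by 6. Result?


Right rotate by 6: [8, 4, 26, 11, 2, 20, 27]


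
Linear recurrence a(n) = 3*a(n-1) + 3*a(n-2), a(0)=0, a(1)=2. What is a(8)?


Build bottom-up:
...a(6)=1296, a(7)=4914, a(8)=3*4914+3*1296=18630


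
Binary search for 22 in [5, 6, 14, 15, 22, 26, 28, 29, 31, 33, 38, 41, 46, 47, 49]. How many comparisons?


Search for 22:
[0,14] mid=7 arr[7]=29
[0,6] mid=3 arr[3]=15
[4,6] mid=5 arr[5]=26
[4,4] mid=4 arr[4]=22
Total: 4 comparisons


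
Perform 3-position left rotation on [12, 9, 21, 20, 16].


Left rotate by 3: [20, 16, 12, 9, 21]


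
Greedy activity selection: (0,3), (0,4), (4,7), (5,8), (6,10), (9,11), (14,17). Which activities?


Greedy: pick earliest-ending, then skip overlaps.
Selected (4 activities): [(0, 3), (4, 7), (9, 11), (14, 17)]


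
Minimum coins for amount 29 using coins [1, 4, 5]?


dp[0]=0; dp[i]=1+min(dp[i-c] for c in coins)
...dp[24]=5, dp[25]=5, dp[26]=6, dp[27]=6, dp[28]=6, dp[29]=6
Minimum coins for 29 = 6


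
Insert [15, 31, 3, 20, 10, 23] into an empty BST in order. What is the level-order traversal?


Root = 15; build tree by BST insertion.
Level-Order traversal: [15, 3, 31, 10, 20, 23]


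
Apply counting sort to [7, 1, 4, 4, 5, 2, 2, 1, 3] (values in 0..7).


Count array: [0, 2, 2, 1, 2, 1, 0, 1]
Reconstruct: [1, 1, 2, 2, 3, 4, 4, 5, 7]


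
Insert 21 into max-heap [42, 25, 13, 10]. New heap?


Append 21: [42, 25, 13, 10, 21]
Bubble up: no swaps needed
Result: [42, 25, 13, 10, 21]


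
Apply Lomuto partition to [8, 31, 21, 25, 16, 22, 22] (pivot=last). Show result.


Elements <= 22 go left of pivot.
Result: [8, 21, 16, 22, 22, 25, 31], pivot at index 4


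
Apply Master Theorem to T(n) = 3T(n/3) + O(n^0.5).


a=3, b=3, c=0.5. log_3(3)=1 > c=0.5. Case 1: O(n^log_b(a)) = O(n)
Complexity: O(n)


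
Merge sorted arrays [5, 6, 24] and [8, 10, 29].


Compare heads, take smaller each step.
Merged: [5, 6, 8, 10, 24, 29]


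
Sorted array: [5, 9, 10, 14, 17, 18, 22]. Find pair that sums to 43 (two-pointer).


Two pointers: lo=0, hi=6
No pair sums to 43


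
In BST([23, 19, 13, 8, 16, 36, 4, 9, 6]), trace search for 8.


BST root = 23
Search for 8: compare at each node
Path: [23, 19, 13, 8]


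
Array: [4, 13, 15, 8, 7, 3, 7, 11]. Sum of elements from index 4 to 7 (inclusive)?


Prefix sums: [0, 4, 17, 32, 40, 47, 50, 57, 68]
Sum[4..7] = prefix[8] - prefix[4] = 68 - 40 = 28


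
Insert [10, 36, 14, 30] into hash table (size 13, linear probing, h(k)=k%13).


Insertions: 10->slot 10; 36->slot 11; 14->slot 1; 30->slot 4
Table: [None, 14, None, None, 30, None, None, None, None, None, 10, 36, None]


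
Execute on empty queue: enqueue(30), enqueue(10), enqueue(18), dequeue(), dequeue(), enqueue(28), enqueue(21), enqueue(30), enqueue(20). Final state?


enqueue(30) -> [30]
enqueue(10) -> [30, 10]
enqueue(18) -> [30, 10, 18]
dequeue() returns 30 -> [10, 18]
dequeue() returns 10 -> [18]
enqueue(28) -> [18, 28]
enqueue(21) -> [18, 28, 21]
enqueue(30) -> [18, 28, 21, 30]
enqueue(20) -> [18, 28, 21, 30, 20]
Final queue (front to back): [18, 28, 21, 30, 20]


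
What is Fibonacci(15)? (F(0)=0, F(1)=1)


F(n)=F(n-1)+F(n-2)
...F(13)=233, F(14)=377, F(15)=610


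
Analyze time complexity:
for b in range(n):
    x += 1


Per nesting level: O(n) = O(n)
Complexity: O(n)


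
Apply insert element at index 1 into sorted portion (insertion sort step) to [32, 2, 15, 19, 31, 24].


After one pass: [2, 32, 15, 19, 31, 24]


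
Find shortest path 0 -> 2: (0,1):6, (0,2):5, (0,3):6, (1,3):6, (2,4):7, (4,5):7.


Dijkstra from 0:
Distances: {0: 0, 1: 6, 2: 5, 3: 6, 4: 12, 5: 19}
Shortest distance to 2 = 5, path = [0, 2]


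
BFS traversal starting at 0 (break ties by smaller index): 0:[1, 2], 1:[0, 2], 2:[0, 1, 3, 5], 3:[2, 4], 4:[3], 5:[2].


BFS queue: start with [0]
Visit order: [0, 1, 2, 3, 5, 4]


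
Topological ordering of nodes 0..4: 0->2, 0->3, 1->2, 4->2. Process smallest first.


Kahn's algorithm, process smallest node first
Order: [0, 1, 3, 4, 2]


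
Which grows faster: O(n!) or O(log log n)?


double-logarithmic grows slower than factorial
O(log log n) is asymptotically smaller; O(n!) grows faster


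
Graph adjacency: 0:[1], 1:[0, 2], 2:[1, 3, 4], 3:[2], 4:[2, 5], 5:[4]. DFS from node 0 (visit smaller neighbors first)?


DFS stack-based: start with [0]
Visit order: [0, 1, 2, 3, 4, 5]


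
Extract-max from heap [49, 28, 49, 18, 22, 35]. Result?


Max = 49
Replace root with last, heapify down
Resulting heap: [49, 28, 35, 18, 22]


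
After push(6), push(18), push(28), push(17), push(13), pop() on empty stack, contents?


push(6) -> [6]
push(18) -> [6, 18]
push(28) -> [6, 18, 28]
push(17) -> [6, 18, 28, 17]
push(13) -> [6, 18, 28, 17, 13]
pop() returns 13 -> [6, 18, 28, 17]
Final stack (bottom to top): [6, 18, 28, 17]


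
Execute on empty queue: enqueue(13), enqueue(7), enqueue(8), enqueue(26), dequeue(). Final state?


enqueue(13) -> [13]
enqueue(7) -> [13, 7]
enqueue(8) -> [13, 7, 8]
enqueue(26) -> [13, 7, 8, 26]
dequeue() returns 13 -> [7, 8, 26]
Final queue (front to back): [7, 8, 26]


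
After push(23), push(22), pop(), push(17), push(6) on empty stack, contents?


push(23) -> [23]
push(22) -> [23, 22]
pop() returns 22 -> [23]
push(17) -> [23, 17]
push(6) -> [23, 17, 6]
Final stack (bottom to top): [23, 17, 6]


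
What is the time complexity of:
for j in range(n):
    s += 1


Per nesting level: O(n) = O(n)
Complexity: O(n)


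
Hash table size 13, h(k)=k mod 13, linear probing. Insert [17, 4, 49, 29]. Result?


Insertions: 17->slot 4; 4->slot 5; 49->slot 10; 29->slot 3
Table: [None, None, None, 29, 17, 4, None, None, None, None, 49, None, None]


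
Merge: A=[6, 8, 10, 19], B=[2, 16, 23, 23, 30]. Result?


Compare heads, take smaller each step.
Merged: [2, 6, 8, 10, 16, 19, 23, 23, 30]


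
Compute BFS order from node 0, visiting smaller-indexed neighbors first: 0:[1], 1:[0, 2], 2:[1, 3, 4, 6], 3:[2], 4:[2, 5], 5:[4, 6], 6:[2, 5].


BFS queue: start with [0]
Visit order: [0, 1, 2, 3, 4, 6, 5]


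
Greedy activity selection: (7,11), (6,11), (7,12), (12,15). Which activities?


Greedy: pick earliest-ending, then skip overlaps.
Selected (2 activities): [(7, 11), (12, 15)]


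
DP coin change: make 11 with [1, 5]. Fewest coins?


dp[0]=0; dp[i]=1+min(dp[i-c] for c in coins)
...dp[6]=2, dp[7]=3, dp[8]=4, dp[9]=5, dp[10]=2, dp[11]=3
Minimum coins for 11 = 3


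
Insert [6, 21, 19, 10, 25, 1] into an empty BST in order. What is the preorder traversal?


Root = 6; build tree by BST insertion.
Preorder traversal: [6, 1, 21, 19, 10, 25]


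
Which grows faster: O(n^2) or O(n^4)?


quadratic grows slower than quartic
O(n^2) is asymptotically smaller; O(n^4) grows faster


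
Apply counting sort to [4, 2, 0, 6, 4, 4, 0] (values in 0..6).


Count array: [2, 0, 1, 0, 3, 0, 1]
Reconstruct: [0, 0, 2, 4, 4, 4, 6]


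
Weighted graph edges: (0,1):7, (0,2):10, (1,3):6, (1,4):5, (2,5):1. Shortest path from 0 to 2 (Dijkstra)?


Dijkstra from 0:
Distances: {0: 0, 1: 7, 2: 10, 3: 13, 4: 12, 5: 11}
Shortest distance to 2 = 10, path = [0, 2]


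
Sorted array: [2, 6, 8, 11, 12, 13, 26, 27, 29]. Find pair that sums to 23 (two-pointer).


Two pointers: lo=0, hi=8
Found pair: (11, 12) summing to 23


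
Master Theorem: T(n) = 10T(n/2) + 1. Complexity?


a=10, b=2, c=0. log_2(10)=3.322 > c=0. Case 1: O(n^log_b(a)) = O(n^3.322)
Complexity: O(n^3.322)


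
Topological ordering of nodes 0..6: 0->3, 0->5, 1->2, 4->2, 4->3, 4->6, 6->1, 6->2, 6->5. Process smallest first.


Kahn's algorithm, process smallest node first
Order: [0, 4, 3, 6, 1, 2, 5]


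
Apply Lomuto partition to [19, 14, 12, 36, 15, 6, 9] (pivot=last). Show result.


Elements <= 9 go left of pivot.
Result: [6, 9, 12, 36, 15, 19, 14], pivot at index 1


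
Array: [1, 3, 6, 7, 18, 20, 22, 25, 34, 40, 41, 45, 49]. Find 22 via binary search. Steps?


Search for 22:
[0,12] mid=6 arr[6]=22
Total: 1 comparisons


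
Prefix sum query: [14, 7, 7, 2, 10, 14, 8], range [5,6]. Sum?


Prefix sums: [0, 14, 21, 28, 30, 40, 54, 62]
Sum[5..6] = prefix[7] - prefix[5] = 62 - 40 = 22


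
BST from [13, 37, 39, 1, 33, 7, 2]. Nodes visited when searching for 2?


BST root = 13
Search for 2: compare at each node
Path: [13, 1, 7, 2]


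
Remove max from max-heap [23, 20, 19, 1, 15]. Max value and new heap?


Max = 23
Replace root with last, heapify down
Resulting heap: [20, 15, 19, 1]


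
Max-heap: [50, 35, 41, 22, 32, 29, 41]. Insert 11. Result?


Append 11: [50, 35, 41, 22, 32, 29, 41, 11]
Bubble up: no swaps needed
Result: [50, 35, 41, 22, 32, 29, 41, 11]


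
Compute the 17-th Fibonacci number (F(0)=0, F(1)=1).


F(n)=F(n-1)+F(n-2)
...F(15)=610, F(16)=987, F(17)=1597


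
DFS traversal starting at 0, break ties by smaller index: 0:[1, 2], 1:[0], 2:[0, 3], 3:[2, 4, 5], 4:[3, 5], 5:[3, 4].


DFS stack-based: start with [0]
Visit order: [0, 1, 2, 3, 4, 5]


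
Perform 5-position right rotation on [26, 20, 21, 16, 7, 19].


Right rotate by 5: [20, 21, 16, 7, 19, 26]


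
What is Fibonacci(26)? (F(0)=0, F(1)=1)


F(n)=F(n-1)+F(n-2)
...F(24)=46368, F(25)=75025, F(26)=121393


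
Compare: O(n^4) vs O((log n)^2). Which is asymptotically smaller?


polylogarithmic grows slower than quartic
O((log n)^2) is asymptotically smaller; O(n^4) grows faster


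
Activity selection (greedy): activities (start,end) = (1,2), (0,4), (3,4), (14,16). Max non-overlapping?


Greedy: pick earliest-ending, then skip overlaps.
Selected (3 activities): [(1, 2), (3, 4), (14, 16)]


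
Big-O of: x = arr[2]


Analysis: constant-time operation, no loop
Complexity: O(1)


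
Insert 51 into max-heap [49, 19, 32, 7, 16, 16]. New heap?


Append 51: [49, 19, 32, 7, 16, 16, 51]
Bubble up: swap idx 6(51) with idx 2(32); swap idx 2(51) with idx 0(49)
Result: [51, 19, 49, 7, 16, 16, 32]


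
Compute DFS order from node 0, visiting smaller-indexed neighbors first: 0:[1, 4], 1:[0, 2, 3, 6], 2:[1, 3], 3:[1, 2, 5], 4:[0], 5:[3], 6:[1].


DFS stack-based: start with [0]
Visit order: [0, 1, 2, 3, 5, 6, 4]


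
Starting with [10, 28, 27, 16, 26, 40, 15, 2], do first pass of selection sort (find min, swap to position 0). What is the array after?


After one pass: [2, 28, 27, 16, 26, 40, 15, 10]


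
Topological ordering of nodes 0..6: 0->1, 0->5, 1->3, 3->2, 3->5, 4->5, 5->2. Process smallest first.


Kahn's algorithm, process smallest node first
Order: [0, 1, 3, 4, 5, 2, 6]


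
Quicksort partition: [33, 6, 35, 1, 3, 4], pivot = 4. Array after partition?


Elements <= 4 go left of pivot.
Result: [1, 3, 4, 33, 6, 35], pivot at index 2


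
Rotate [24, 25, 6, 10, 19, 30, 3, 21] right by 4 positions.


Right rotate by 4: [19, 30, 3, 21, 24, 25, 6, 10]


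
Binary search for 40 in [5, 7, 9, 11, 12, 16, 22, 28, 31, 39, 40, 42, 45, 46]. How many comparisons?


Search for 40:
[0,13] mid=6 arr[6]=22
[7,13] mid=10 arr[10]=40
Total: 2 comparisons


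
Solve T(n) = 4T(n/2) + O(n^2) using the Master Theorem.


a=4, b=2, c=2. log_2(4)=2 = c=2. Case 2: O(n^c log n) = O(n^2 log n)
Complexity: O(n^2 log n)


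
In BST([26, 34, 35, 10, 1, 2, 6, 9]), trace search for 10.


BST root = 26
Search for 10: compare at each node
Path: [26, 10]


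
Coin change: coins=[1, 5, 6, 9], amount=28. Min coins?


dp[0]=0; dp[i]=1+min(dp[i-c] for c in coins)
...dp[23]=3, dp[24]=3, dp[25]=4, dp[26]=4, dp[27]=3, dp[28]=4
Minimum coins for 28 = 4


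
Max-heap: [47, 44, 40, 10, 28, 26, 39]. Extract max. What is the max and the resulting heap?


Max = 47
Replace root with last, heapify down
Resulting heap: [44, 39, 40, 10, 28, 26]


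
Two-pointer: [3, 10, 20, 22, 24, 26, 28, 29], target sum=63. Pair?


Two pointers: lo=0, hi=7
No pair sums to 63


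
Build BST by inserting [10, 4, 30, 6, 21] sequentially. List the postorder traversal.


Root = 10; build tree by BST insertion.
Postorder traversal: [6, 4, 21, 30, 10]


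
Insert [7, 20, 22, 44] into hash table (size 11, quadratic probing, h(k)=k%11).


Insertions: 7->slot 7; 20->slot 9; 22->slot 0; 44->slot 1
Table: [22, 44, None, None, None, None, None, 7, None, 20, None]


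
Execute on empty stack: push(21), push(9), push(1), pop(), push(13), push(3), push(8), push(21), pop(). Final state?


push(21) -> [21]
push(9) -> [21, 9]
push(1) -> [21, 9, 1]
pop() returns 1 -> [21, 9]
push(13) -> [21, 9, 13]
push(3) -> [21, 9, 13, 3]
push(8) -> [21, 9, 13, 3, 8]
push(21) -> [21, 9, 13, 3, 8, 21]
pop() returns 21 -> [21, 9, 13, 3, 8]
Final stack (bottom to top): [21, 9, 13, 3, 8]


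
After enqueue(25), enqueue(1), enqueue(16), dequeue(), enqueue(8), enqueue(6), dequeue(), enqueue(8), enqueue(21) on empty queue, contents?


enqueue(25) -> [25]
enqueue(1) -> [25, 1]
enqueue(16) -> [25, 1, 16]
dequeue() returns 25 -> [1, 16]
enqueue(8) -> [1, 16, 8]
enqueue(6) -> [1, 16, 8, 6]
dequeue() returns 1 -> [16, 8, 6]
enqueue(8) -> [16, 8, 6, 8]
enqueue(21) -> [16, 8, 6, 8, 21]
Final queue (front to back): [16, 8, 6, 8, 21]


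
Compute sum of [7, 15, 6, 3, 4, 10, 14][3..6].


Prefix sums: [0, 7, 22, 28, 31, 35, 45, 59]
Sum[3..6] = prefix[7] - prefix[3] = 59 - 28 = 31


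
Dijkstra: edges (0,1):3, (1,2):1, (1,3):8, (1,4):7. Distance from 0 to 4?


Dijkstra from 0:
Distances: {0: 0, 1: 3, 2: 4, 3: 11, 4: 10}
Shortest distance to 4 = 10, path = [0, 1, 4]


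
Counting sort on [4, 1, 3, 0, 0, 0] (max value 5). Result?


Count array: [3, 1, 0, 1, 1, 0]
Reconstruct: [0, 0, 0, 1, 3, 4]


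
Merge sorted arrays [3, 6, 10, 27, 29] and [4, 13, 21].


Compare heads, take smaller each step.
Merged: [3, 4, 6, 10, 13, 21, 27, 29]


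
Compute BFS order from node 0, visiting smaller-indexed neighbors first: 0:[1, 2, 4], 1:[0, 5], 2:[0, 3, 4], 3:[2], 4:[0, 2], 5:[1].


BFS queue: start with [0]
Visit order: [0, 1, 2, 4, 5, 3]


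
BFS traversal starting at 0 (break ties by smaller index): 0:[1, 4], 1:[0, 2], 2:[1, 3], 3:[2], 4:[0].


BFS queue: start with [0]
Visit order: [0, 1, 4, 2, 3]


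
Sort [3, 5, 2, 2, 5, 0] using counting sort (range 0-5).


Count array: [1, 0, 2, 1, 0, 2]
Reconstruct: [0, 2, 2, 3, 5, 5]


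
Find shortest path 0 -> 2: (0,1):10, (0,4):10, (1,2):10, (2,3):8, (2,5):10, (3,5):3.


Dijkstra from 0:
Distances: {0: 0, 1: 10, 2: 20, 3: 28, 4: 10, 5: 30}
Shortest distance to 2 = 20, path = [0, 1, 2]


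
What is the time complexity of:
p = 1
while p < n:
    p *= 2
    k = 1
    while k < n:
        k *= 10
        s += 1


Per nesting level: O(log n) * O(log n) = O((log n)^2)
Complexity: O((log n)^2)


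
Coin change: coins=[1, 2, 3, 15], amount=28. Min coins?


dp[0]=0; dp[i]=1+min(dp[i-c] for c in coins)
...dp[23]=4, dp[24]=4, dp[25]=5, dp[26]=5, dp[27]=5, dp[28]=6
Minimum coins for 28 = 6


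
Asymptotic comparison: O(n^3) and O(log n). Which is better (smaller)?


logarithmic grows slower than cubic
O(log n) is asymptotically smaller; O(n^3) grows faster


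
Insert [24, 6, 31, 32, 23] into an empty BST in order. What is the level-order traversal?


Root = 24; build tree by BST insertion.
Level-Order traversal: [24, 6, 31, 23, 32]


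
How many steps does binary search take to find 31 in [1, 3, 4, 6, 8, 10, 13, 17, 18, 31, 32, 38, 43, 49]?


Search for 31:
[0,13] mid=6 arr[6]=13
[7,13] mid=10 arr[10]=32
[7,9] mid=8 arr[8]=18
[9,9] mid=9 arr[9]=31
Total: 4 comparisons


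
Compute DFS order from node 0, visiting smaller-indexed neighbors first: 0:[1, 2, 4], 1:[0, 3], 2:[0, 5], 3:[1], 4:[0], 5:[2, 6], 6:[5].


DFS stack-based: start with [0]
Visit order: [0, 1, 3, 2, 5, 6, 4]


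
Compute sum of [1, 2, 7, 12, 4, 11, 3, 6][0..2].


Prefix sums: [0, 1, 3, 10, 22, 26, 37, 40, 46]
Sum[0..2] = prefix[3] - prefix[0] = 10 - 0 = 10


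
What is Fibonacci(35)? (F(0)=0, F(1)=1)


F(n)=F(n-1)+F(n-2)
...F(33)=3524578, F(34)=5702887, F(35)=9227465


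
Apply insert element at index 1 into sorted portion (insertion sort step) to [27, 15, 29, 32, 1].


After one pass: [15, 27, 29, 32, 1]


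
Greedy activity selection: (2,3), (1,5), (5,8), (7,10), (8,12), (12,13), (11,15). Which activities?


Greedy: pick earliest-ending, then skip overlaps.
Selected (4 activities): [(2, 3), (5, 8), (8, 12), (12, 13)]


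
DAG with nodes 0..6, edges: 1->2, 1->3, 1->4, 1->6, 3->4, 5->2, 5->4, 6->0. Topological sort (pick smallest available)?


Kahn's algorithm, process smallest node first
Order: [1, 3, 5, 2, 4, 6, 0]


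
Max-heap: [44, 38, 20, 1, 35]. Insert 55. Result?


Append 55: [44, 38, 20, 1, 35, 55]
Bubble up: swap idx 5(55) with idx 2(20); swap idx 2(55) with idx 0(44)
Result: [55, 38, 44, 1, 35, 20]


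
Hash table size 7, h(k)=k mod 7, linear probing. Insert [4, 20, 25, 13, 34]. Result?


Insertions: 4->slot 4; 20->slot 6; 25->slot 5; 13->slot 0; 34->slot 1
Table: [13, 34, None, None, 4, 25, 20]


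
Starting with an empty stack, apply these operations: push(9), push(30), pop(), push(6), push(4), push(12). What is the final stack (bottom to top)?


push(9) -> [9]
push(30) -> [9, 30]
pop() returns 30 -> [9]
push(6) -> [9, 6]
push(4) -> [9, 6, 4]
push(12) -> [9, 6, 4, 12]
Final stack (bottom to top): [9, 6, 4, 12]


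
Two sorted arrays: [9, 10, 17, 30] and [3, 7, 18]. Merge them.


Compare heads, take smaller each step.
Merged: [3, 7, 9, 10, 17, 18, 30]


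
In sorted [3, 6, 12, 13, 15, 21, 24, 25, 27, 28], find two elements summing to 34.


Two pointers: lo=0, hi=9
Found pair: (6, 28) summing to 34


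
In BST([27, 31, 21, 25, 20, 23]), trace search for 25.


BST root = 27
Search for 25: compare at each node
Path: [27, 21, 25]


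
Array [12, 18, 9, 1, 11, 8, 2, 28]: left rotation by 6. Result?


Left rotate by 6: [2, 28, 12, 18, 9, 1, 11, 8]


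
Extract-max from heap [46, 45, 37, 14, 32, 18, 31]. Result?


Max = 46
Replace root with last, heapify down
Resulting heap: [45, 32, 37, 14, 31, 18]


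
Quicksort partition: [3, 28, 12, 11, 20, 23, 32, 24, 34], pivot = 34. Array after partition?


Elements <= 34 go left of pivot.
Result: [3, 28, 12, 11, 20, 23, 32, 24, 34], pivot at index 8


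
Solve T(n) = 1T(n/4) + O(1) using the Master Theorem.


a=1, b=4, c=0. log_4(1)=0 = c=0. Case 2: O(n^c log n) = O(log n)
Complexity: O(log n)


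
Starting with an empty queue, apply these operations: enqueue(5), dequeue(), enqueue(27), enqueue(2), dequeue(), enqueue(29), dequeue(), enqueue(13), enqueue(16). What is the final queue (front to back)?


enqueue(5) -> [5]
dequeue() returns 5 -> []
enqueue(27) -> [27]
enqueue(2) -> [27, 2]
dequeue() returns 27 -> [2]
enqueue(29) -> [2, 29]
dequeue() returns 2 -> [29]
enqueue(13) -> [29, 13]
enqueue(16) -> [29, 13, 16]
Final queue (front to back): [29, 13, 16]


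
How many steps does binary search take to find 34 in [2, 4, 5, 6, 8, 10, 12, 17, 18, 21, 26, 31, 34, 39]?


Search for 34:
[0,13] mid=6 arr[6]=12
[7,13] mid=10 arr[10]=26
[11,13] mid=12 arr[12]=34
Total: 3 comparisons


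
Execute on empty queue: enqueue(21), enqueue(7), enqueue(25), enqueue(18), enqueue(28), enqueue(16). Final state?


enqueue(21) -> [21]
enqueue(7) -> [21, 7]
enqueue(25) -> [21, 7, 25]
enqueue(18) -> [21, 7, 25, 18]
enqueue(28) -> [21, 7, 25, 18, 28]
enqueue(16) -> [21, 7, 25, 18, 28, 16]
Final queue (front to back): [21, 7, 25, 18, 28, 16]


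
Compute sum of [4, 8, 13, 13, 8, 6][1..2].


Prefix sums: [0, 4, 12, 25, 38, 46, 52]
Sum[1..2] = prefix[3] - prefix[1] = 25 - 4 = 21


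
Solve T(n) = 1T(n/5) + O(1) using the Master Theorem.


a=1, b=5, c=0. log_5(1)=0 = c=0. Case 2: O(n^c log n) = O(log n)
Complexity: O(log n)


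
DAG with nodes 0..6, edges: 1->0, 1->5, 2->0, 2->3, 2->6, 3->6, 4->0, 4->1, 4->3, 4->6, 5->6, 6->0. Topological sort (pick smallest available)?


Kahn's algorithm, process smallest node first
Order: [2, 4, 1, 3, 5, 6, 0]


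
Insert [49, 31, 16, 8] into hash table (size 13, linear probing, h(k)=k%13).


Insertions: 49->slot 10; 31->slot 5; 16->slot 3; 8->slot 8
Table: [None, None, None, 16, None, 31, None, None, 8, None, 49, None, None]


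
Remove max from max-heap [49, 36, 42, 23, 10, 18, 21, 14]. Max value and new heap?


Max = 49
Replace root with last, heapify down
Resulting heap: [42, 36, 21, 23, 10, 18, 14]


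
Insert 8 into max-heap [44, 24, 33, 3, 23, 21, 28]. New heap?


Append 8: [44, 24, 33, 3, 23, 21, 28, 8]
Bubble up: swap idx 7(8) with idx 3(3)
Result: [44, 24, 33, 8, 23, 21, 28, 3]


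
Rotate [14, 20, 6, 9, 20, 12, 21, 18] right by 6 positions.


Right rotate by 6: [6, 9, 20, 12, 21, 18, 14, 20]


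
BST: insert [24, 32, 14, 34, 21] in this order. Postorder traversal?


Root = 24; build tree by BST insertion.
Postorder traversal: [21, 14, 34, 32, 24]


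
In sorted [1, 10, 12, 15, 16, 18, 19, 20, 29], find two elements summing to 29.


Two pointers: lo=0, hi=8
Found pair: (10, 19) summing to 29


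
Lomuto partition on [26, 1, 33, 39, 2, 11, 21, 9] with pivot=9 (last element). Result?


Elements <= 9 go left of pivot.
Result: [1, 2, 9, 39, 26, 11, 21, 33], pivot at index 2


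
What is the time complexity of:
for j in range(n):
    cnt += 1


Per nesting level: O(n) = O(n)
Complexity: O(n)


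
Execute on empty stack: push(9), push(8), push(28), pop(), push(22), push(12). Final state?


push(9) -> [9]
push(8) -> [9, 8]
push(28) -> [9, 8, 28]
pop() returns 28 -> [9, 8]
push(22) -> [9, 8, 22]
push(12) -> [9, 8, 22, 12]
Final stack (bottom to top): [9, 8, 22, 12]


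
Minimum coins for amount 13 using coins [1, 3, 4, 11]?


dp[0]=0; dp[i]=1+min(dp[i-c] for c in coins)
...dp[8]=2, dp[9]=3, dp[10]=3, dp[11]=1, dp[12]=2, dp[13]=3
Minimum coins for 13 = 3


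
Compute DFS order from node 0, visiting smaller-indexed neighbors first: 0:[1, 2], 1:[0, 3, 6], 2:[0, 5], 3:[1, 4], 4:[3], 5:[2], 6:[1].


DFS stack-based: start with [0]
Visit order: [0, 1, 3, 4, 6, 2, 5]


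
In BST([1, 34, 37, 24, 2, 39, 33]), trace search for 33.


BST root = 1
Search for 33: compare at each node
Path: [1, 34, 24, 33]


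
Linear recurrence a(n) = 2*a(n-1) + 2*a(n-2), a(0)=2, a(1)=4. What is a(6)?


Build bottom-up:
...a(4)=88, a(5)=240, a(6)=2*240+2*88=656


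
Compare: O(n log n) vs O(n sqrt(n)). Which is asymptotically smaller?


linearithmic grows slower than n^1.5
O(n log n) is asymptotically smaller; O(n sqrt(n)) grows faster


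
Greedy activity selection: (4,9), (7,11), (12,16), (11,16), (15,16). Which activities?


Greedy: pick earliest-ending, then skip overlaps.
Selected (2 activities): [(4, 9), (12, 16)]


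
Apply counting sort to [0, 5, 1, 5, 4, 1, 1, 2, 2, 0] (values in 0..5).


Count array: [2, 3, 2, 0, 1, 2]
Reconstruct: [0, 0, 1, 1, 1, 2, 2, 4, 5, 5]


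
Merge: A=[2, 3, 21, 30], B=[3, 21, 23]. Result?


Compare heads, take smaller each step.
Merged: [2, 3, 3, 21, 21, 23, 30]


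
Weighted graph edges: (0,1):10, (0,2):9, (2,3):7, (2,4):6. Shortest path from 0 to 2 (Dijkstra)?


Dijkstra from 0:
Distances: {0: 0, 1: 10, 2: 9, 3: 16, 4: 15}
Shortest distance to 2 = 9, path = [0, 2]


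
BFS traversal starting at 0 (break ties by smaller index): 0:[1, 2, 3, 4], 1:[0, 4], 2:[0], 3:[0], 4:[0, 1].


BFS queue: start with [0]
Visit order: [0, 1, 2, 3, 4]


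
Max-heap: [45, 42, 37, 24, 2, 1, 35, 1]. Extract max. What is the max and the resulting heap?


Max = 45
Replace root with last, heapify down
Resulting heap: [42, 24, 37, 1, 2, 1, 35]


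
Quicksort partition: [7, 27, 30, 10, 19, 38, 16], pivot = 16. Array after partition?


Elements <= 16 go left of pivot.
Result: [7, 10, 16, 27, 19, 38, 30], pivot at index 2


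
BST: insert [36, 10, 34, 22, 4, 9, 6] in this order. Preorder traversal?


Root = 36; build tree by BST insertion.
Preorder traversal: [36, 10, 4, 9, 6, 34, 22]


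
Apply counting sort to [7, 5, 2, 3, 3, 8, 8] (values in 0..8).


Count array: [0, 0, 1, 2, 0, 1, 0, 1, 2]
Reconstruct: [2, 3, 3, 5, 7, 8, 8]


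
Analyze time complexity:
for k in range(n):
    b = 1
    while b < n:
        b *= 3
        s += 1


Per nesting level: O(n) * O(log n) = O(n log n)
Complexity: O(n log n)


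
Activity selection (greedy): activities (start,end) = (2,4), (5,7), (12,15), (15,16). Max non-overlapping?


Greedy: pick earliest-ending, then skip overlaps.
Selected (4 activities): [(2, 4), (5, 7), (12, 15), (15, 16)]


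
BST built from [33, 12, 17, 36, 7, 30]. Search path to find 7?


BST root = 33
Search for 7: compare at each node
Path: [33, 12, 7]


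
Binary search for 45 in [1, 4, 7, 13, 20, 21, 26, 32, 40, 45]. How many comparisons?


Search for 45:
[0,9] mid=4 arr[4]=20
[5,9] mid=7 arr[7]=32
[8,9] mid=8 arr[8]=40
[9,9] mid=9 arr[9]=45
Total: 4 comparisons


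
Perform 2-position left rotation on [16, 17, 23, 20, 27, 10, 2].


Left rotate by 2: [23, 20, 27, 10, 2, 16, 17]


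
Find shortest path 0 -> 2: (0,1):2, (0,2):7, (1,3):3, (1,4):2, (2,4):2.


Dijkstra from 0:
Distances: {0: 0, 1: 2, 2: 6, 3: 5, 4: 4}
Shortest distance to 2 = 6, path = [0, 1, 4, 2]


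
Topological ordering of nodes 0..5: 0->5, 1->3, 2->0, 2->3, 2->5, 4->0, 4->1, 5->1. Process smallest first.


Kahn's algorithm, process smallest node first
Order: [2, 4, 0, 5, 1, 3]


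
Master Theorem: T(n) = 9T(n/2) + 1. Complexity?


a=9, b=2, c=0. log_2(9)=3.170 > c=0. Case 1: O(n^log_b(a)) = O(n^3.170)
Complexity: O(n^3.170)


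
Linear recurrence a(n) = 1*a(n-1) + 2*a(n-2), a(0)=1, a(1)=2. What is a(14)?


Build bottom-up:
...a(12)=4096, a(13)=8192, a(14)=1*8192+2*4096=16384


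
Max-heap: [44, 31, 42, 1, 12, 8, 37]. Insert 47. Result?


Append 47: [44, 31, 42, 1, 12, 8, 37, 47]
Bubble up: swap idx 7(47) with idx 3(1); swap idx 3(47) with idx 1(31); swap idx 1(47) with idx 0(44)
Result: [47, 44, 42, 31, 12, 8, 37, 1]


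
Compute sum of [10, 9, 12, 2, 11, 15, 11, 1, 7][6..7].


Prefix sums: [0, 10, 19, 31, 33, 44, 59, 70, 71, 78]
Sum[6..7] = prefix[8] - prefix[6] = 71 - 59 = 12


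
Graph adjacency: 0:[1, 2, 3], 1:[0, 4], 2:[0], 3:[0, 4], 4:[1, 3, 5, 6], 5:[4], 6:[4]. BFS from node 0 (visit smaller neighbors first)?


BFS queue: start with [0]
Visit order: [0, 1, 2, 3, 4, 5, 6]


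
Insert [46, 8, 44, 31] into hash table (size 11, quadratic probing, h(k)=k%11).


Insertions: 46->slot 2; 8->slot 8; 44->slot 0; 31->slot 9
Table: [44, None, 46, None, None, None, None, None, 8, 31, None]


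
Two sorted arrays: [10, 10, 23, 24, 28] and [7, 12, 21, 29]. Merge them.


Compare heads, take smaller each step.
Merged: [7, 10, 10, 12, 21, 23, 24, 28, 29]


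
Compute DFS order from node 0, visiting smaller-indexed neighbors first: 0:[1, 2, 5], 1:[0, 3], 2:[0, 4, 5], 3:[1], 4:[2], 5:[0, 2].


DFS stack-based: start with [0]
Visit order: [0, 1, 3, 2, 4, 5]


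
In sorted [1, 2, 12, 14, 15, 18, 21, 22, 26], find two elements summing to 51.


Two pointers: lo=0, hi=8
No pair sums to 51


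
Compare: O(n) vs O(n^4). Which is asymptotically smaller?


linear grows slower than quartic
O(n) is asymptotically smaller; O(n^4) grows faster


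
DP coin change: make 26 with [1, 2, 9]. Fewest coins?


dp[0]=0; dp[i]=1+min(dp[i-c] for c in coins)
...dp[21]=4, dp[22]=4, dp[23]=5, dp[24]=5, dp[25]=6, dp[26]=6
Minimum coins for 26 = 6


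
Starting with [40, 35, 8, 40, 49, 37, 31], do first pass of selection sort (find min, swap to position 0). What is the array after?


After one pass: [8, 35, 40, 40, 49, 37, 31]


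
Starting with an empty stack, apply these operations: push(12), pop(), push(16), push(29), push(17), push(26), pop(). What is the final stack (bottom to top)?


push(12) -> [12]
pop() returns 12 -> []
push(16) -> [16]
push(29) -> [16, 29]
push(17) -> [16, 29, 17]
push(26) -> [16, 29, 17, 26]
pop() returns 26 -> [16, 29, 17]
Final stack (bottom to top): [16, 29, 17]


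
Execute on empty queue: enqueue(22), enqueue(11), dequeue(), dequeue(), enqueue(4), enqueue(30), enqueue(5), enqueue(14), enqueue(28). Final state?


enqueue(22) -> [22]
enqueue(11) -> [22, 11]
dequeue() returns 22 -> [11]
dequeue() returns 11 -> []
enqueue(4) -> [4]
enqueue(30) -> [4, 30]
enqueue(5) -> [4, 30, 5]
enqueue(14) -> [4, 30, 5, 14]
enqueue(28) -> [4, 30, 5, 14, 28]
Final queue (front to back): [4, 30, 5, 14, 28]


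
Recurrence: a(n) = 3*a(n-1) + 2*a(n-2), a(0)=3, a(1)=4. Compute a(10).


Build bottom-up:
...a(8)=35694, a(9)=127126, a(10)=3*127126+2*35694=452766


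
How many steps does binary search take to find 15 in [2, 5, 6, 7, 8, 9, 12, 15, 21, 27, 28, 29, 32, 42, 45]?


Search for 15:
[0,14] mid=7 arr[7]=15
Total: 1 comparisons


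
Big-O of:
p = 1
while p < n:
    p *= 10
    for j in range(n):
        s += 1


Per nesting level: O(log n) * O(n) = O(n log n)
Complexity: O(n log n)


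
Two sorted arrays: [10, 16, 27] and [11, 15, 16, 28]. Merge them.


Compare heads, take smaller each step.
Merged: [10, 11, 15, 16, 16, 27, 28]


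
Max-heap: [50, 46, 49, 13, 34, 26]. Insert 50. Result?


Append 50: [50, 46, 49, 13, 34, 26, 50]
Bubble up: swap idx 6(50) with idx 2(49)
Result: [50, 46, 50, 13, 34, 26, 49]


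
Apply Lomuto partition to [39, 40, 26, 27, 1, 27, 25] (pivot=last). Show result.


Elements <= 25 go left of pivot.
Result: [1, 25, 26, 27, 39, 27, 40], pivot at index 1


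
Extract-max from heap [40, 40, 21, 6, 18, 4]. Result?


Max = 40
Replace root with last, heapify down
Resulting heap: [40, 18, 21, 6, 4]


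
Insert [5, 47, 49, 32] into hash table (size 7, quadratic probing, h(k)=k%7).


Insertions: 5->slot 5; 47->slot 6; 49->slot 0; 32->slot 4
Table: [49, None, None, None, 32, 5, 47]


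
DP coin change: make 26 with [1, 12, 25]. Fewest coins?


dp[0]=0; dp[i]=1+min(dp[i-c] for c in coins)
...dp[21]=10, dp[22]=11, dp[23]=12, dp[24]=2, dp[25]=1, dp[26]=2
Minimum coins for 26 = 2


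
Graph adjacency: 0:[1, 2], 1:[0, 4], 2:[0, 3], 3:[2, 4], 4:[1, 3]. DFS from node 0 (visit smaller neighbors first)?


DFS stack-based: start with [0]
Visit order: [0, 1, 4, 3, 2]


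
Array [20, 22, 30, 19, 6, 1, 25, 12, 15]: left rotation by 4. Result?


Left rotate by 4: [6, 1, 25, 12, 15, 20, 22, 30, 19]


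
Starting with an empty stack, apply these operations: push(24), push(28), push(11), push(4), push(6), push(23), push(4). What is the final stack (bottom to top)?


push(24) -> [24]
push(28) -> [24, 28]
push(11) -> [24, 28, 11]
push(4) -> [24, 28, 11, 4]
push(6) -> [24, 28, 11, 4, 6]
push(23) -> [24, 28, 11, 4, 6, 23]
push(4) -> [24, 28, 11, 4, 6, 23, 4]
Final stack (bottom to top): [24, 28, 11, 4, 6, 23, 4]


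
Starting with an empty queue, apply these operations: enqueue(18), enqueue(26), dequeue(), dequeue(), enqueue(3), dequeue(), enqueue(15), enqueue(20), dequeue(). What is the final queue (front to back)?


enqueue(18) -> [18]
enqueue(26) -> [18, 26]
dequeue() returns 18 -> [26]
dequeue() returns 26 -> []
enqueue(3) -> [3]
dequeue() returns 3 -> []
enqueue(15) -> [15]
enqueue(20) -> [15, 20]
dequeue() returns 15 -> [20]
Final queue (front to back): [20]


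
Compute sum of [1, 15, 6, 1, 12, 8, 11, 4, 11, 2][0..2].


Prefix sums: [0, 1, 16, 22, 23, 35, 43, 54, 58, 69, 71]
Sum[0..2] = prefix[3] - prefix[0] = 22 - 0 = 22


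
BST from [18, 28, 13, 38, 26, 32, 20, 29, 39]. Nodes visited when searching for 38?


BST root = 18
Search for 38: compare at each node
Path: [18, 28, 38]


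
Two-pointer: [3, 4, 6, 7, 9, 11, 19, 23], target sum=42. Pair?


Two pointers: lo=0, hi=7
Found pair: (19, 23) summing to 42


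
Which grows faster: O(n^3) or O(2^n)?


cubic grows slower than exponential
O(n^3) is asymptotically smaller; O(2^n) grows faster


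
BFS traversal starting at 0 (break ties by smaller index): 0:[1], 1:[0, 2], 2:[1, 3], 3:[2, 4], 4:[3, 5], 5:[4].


BFS queue: start with [0]
Visit order: [0, 1, 2, 3, 4, 5]


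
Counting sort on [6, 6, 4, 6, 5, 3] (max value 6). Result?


Count array: [0, 0, 0, 1, 1, 1, 3]
Reconstruct: [3, 4, 5, 6, 6, 6]


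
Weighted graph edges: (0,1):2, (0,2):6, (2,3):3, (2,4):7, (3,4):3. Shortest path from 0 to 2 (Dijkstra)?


Dijkstra from 0:
Distances: {0: 0, 1: 2, 2: 6, 3: 9, 4: 12}
Shortest distance to 2 = 6, path = [0, 2]


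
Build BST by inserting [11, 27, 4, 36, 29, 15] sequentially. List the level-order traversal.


Root = 11; build tree by BST insertion.
Level-Order traversal: [11, 4, 27, 15, 36, 29]


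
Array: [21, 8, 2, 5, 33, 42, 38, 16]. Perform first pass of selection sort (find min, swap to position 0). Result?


After one pass: [2, 8, 21, 5, 33, 42, 38, 16]


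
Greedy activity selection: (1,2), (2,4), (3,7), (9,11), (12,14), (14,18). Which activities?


Greedy: pick earliest-ending, then skip overlaps.
Selected (5 activities): [(1, 2), (2, 4), (9, 11), (12, 14), (14, 18)]


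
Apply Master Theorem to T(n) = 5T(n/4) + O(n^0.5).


a=5, b=4, c=0.5. log_4(5)=1.161 > c=0.5. Case 1: O(n^log_b(a)) = O(n^1.161)
Complexity: O(n^1.161)


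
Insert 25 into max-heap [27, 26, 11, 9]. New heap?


Append 25: [27, 26, 11, 9, 25]
Bubble up: no swaps needed
Result: [27, 26, 11, 9, 25]


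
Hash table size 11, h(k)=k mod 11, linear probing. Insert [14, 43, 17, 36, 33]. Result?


Insertions: 14->slot 3; 43->slot 10; 17->slot 6; 36->slot 4; 33->slot 0
Table: [33, None, None, 14, 36, None, 17, None, None, None, 43]


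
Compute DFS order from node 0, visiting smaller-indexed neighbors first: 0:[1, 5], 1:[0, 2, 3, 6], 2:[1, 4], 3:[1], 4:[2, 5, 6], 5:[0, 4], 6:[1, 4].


DFS stack-based: start with [0]
Visit order: [0, 1, 2, 4, 5, 6, 3]


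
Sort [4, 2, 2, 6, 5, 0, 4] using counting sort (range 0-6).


Count array: [1, 0, 2, 0, 2, 1, 1]
Reconstruct: [0, 2, 2, 4, 4, 5, 6]


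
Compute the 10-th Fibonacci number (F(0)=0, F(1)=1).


F(n)=F(n-1)+F(n-2)
...F(8)=21, F(9)=34, F(10)=55


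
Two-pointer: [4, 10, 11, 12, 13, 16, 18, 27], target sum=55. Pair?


Two pointers: lo=0, hi=7
No pair sums to 55


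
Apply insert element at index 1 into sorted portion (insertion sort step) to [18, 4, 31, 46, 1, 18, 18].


After one pass: [4, 18, 31, 46, 1, 18, 18]


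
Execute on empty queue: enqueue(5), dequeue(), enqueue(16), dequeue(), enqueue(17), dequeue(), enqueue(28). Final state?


enqueue(5) -> [5]
dequeue() returns 5 -> []
enqueue(16) -> [16]
dequeue() returns 16 -> []
enqueue(17) -> [17]
dequeue() returns 17 -> []
enqueue(28) -> [28]
Final queue (front to back): [28]


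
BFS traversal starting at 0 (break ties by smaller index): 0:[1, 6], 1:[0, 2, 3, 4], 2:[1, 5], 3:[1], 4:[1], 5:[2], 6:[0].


BFS queue: start with [0]
Visit order: [0, 1, 6, 2, 3, 4, 5]


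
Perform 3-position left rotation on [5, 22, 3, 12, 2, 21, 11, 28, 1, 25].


Left rotate by 3: [12, 2, 21, 11, 28, 1, 25, 5, 22, 3]


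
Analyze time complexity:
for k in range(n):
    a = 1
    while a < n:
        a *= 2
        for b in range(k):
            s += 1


Per nesting level: O(n) * O(log n) * O(n) [triangular over k] = O(n^2 log n)
Complexity: O(n^2 log n)


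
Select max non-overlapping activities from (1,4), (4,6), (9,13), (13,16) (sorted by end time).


Greedy: pick earliest-ending, then skip overlaps.
Selected (4 activities): [(1, 4), (4, 6), (9, 13), (13, 16)]


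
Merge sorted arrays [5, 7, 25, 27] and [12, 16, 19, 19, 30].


Compare heads, take smaller each step.
Merged: [5, 7, 12, 16, 19, 19, 25, 27, 30]


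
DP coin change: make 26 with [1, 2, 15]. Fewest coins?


dp[0]=0; dp[i]=1+min(dp[i-c] for c in coins)
...dp[21]=4, dp[22]=5, dp[23]=5, dp[24]=6, dp[25]=6, dp[26]=7
Minimum coins for 26 = 7


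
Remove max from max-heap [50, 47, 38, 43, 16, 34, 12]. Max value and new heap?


Max = 50
Replace root with last, heapify down
Resulting heap: [47, 43, 38, 12, 16, 34]


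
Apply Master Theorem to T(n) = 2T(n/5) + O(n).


a=2, b=5, c=1. log_5(2)=0.431 < c=1. Case 3: O(n^c) = O(n)
Complexity: O(n)


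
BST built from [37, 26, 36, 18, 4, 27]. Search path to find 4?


BST root = 37
Search for 4: compare at each node
Path: [37, 26, 18, 4]


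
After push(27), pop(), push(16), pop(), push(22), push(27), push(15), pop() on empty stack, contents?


push(27) -> [27]
pop() returns 27 -> []
push(16) -> [16]
pop() returns 16 -> []
push(22) -> [22]
push(27) -> [22, 27]
push(15) -> [22, 27, 15]
pop() returns 15 -> [22, 27]
Final stack (bottom to top): [22, 27]


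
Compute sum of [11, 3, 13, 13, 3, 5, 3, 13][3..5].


Prefix sums: [0, 11, 14, 27, 40, 43, 48, 51, 64]
Sum[3..5] = prefix[6] - prefix[3] = 48 - 27 = 21


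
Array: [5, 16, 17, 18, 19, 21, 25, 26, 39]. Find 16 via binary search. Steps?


Search for 16:
[0,8] mid=4 arr[4]=19
[0,3] mid=1 arr[1]=16
Total: 2 comparisons
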